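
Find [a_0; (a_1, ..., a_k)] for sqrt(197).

[14; (28)]

Write x_i = (sqrt(197) + m_i)/d_i with (m_0, d_0) = (0, 1). a_0 = floor(sqrt(197)) = 14, since 14^2 = 196 <= 197 < 225 = 15^2.
Iterate m_{i+1} = d_i*a_i - m_i, d_{i+1} = (197 - m_{i+1}^2)/d_i, a_{i+1} = floor((a_0 + m_{i+1})/d_{i+1}):
  m_1 = 1*14 - 0 = 14, d_1 = (197 - 14^2)/1 = 1/1 = 1, a_1 = floor((14 + 14)/1) = 28.
  m_2 = 1*28 - 14 = 14, d_2 = (197 - 14^2)/1 = 1/1 = 1: (m_2, d_2) = (m_1, d_1) = (14, 1), so from here the quotient a_1 repeats; the period length is 1.
Hence the expansion of sqrt(197) is a_0 = 14 followed by the repeating block 28 (period 1).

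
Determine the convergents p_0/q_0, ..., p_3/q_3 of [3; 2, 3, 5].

Using the convergent recurrence p_i = a_i*p_{i-1} + p_{i-2}, q_i = a_i*q_{i-1} + q_{i-2} with p_{-2}=0, p_{-1}=1, q_{-2}=1, q_{-1}=0:
  i=0: a_0=3, p_0 = 3*1 + 0 = 3, q_0 = 3*0 + 1 = 1.
  i=1: a_1=2, p_1 = 2*3 + 1 = 7, q_1 = 2*1 + 0 = 2.
  i=2: a_2=3, p_2 = 3*7 + 3 = 24, q_2 = 3*2 + 1 = 7.
  i=3: a_3=5, p_3 = 5*24 + 7 = 127, q_3 = 5*7 + 2 = 37.

3/1, 7/2, 24/7, 127/37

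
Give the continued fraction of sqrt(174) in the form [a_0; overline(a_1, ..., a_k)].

Write x_i = (sqrt(174) + m_i)/d_i with (m_0, d_0) = (0, 1). a_0 = floor(sqrt(174)) = 13, since 13^2 = 169 <= 174 < 196 = 14^2.
Iterate m_{i+1} = d_i*a_i - m_i, d_{i+1} = (174 - m_{i+1}^2)/d_i, a_{i+1} = floor((a_0 + m_{i+1})/d_{i+1}):
  m_1 = 1*13 - 0 = 13, d_1 = (174 - 13^2)/1 = 5/1 = 5, a_1 = floor((13 + 13)/5) = 5.
  m_2 = 5*5 - 13 = 12, d_2 = (174 - 12^2)/5 = 30/5 = 6, a_2 = floor((13 + 12)/6) = 4.
  m_3 = 6*4 - 12 = 12, d_3 = (174 - 12^2)/6 = 30/6 = 5, a_3 = floor((13 + 12)/5) = 5.
  m_4 = 5*5 - 12 = 13, d_4 = (174 - 13^2)/5 = 5/5 = 1, a_4 = floor((13 + 13)/1) = 26.
  m_5 = 1*26 - 13 = 13, d_5 = (174 - 13^2)/1 = 5/1 = 5: (m_5, d_5) = (m_1, d_1) = (13, 5), so from here the quotients repeat a_1, ..., a_4; the period length is 4.
Hence the expansion of sqrt(174) is a_0 = 13 followed by the repeating block 5, 4, 5, 26 (period 4).

[13; overline(5, 4, 5, 26)]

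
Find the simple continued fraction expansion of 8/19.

[0; 2, 2, 1, 2]

Run the Euclidean algorithm on 8 and 19; the successive quotients are the partial quotients a_0, a_1, ... (each step inverts the fractional part left over by the previous one):
  8 = 0*19 + 8, so a_0 = 0.
  19 = 2*8 + 3, so a_1 = 2.
  8 = 2*3 + 2, so a_2 = 2.
  3 = 1*2 + 1, so a_3 = 1.
  2 = 2*1 + 0, so a_4 = 2.
The remainder reaches 0 after 5 divisions, so the expansion has 5 partial quotients, read off in order.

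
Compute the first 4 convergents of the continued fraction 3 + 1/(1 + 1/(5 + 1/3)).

3/1, 4/1, 23/6, 73/19

Using the convergent recurrence p_i = a_i*p_{i-1} + p_{i-2}, q_i = a_i*q_{i-1} + q_{i-2} with p_{-2}=0, p_{-1}=1, q_{-2}=1, q_{-1}=0:
  i=0: a_0=3, p_0 = 3*1 + 0 = 3, q_0 = 3*0 + 1 = 1.
  i=1: a_1=1, p_1 = 1*3 + 1 = 4, q_1 = 1*1 + 0 = 1.
  i=2: a_2=5, p_2 = 5*4 + 3 = 23, q_2 = 5*1 + 1 = 6.
  i=3: a_3=3, p_3 = 3*23 + 4 = 73, q_3 = 3*6 + 1 = 19.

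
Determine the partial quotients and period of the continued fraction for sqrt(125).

[11; (5, 1, 1, 5, 22)]

Write x_i = (sqrt(125) + m_i)/d_i with (m_0, d_0) = (0, 1). a_0 = floor(sqrt(125)) = 11, since 11^2 = 121 <= 125 < 144 = 12^2.
Iterate m_{i+1} = d_i*a_i - m_i, d_{i+1} = (125 - m_{i+1}^2)/d_i, a_{i+1} = floor((a_0 + m_{i+1})/d_{i+1}):
  m_1 = 1*11 - 0 = 11, d_1 = (125 - 11^2)/1 = 4/1 = 4, a_1 = floor((11 + 11)/4) = 5.
  m_2 = 4*5 - 11 = 9, d_2 = (125 - 9^2)/4 = 44/4 = 11, a_2 = floor((11 + 9)/11) = 1.
  m_3 = 11*1 - 9 = 2, d_3 = (125 - 2^2)/11 = 121/11 = 11, a_3 = floor((11 + 2)/11) = 1.
  m_4 = 11*1 - 2 = 9, d_4 = (125 - 9^2)/11 = 44/11 = 4, a_4 = floor((11 + 9)/4) = 5.
  m_5 = 4*5 - 9 = 11, d_5 = (125 - 11^2)/4 = 4/4 = 1, a_5 = floor((11 + 11)/1) = 22.
  m_6 = 1*22 - 11 = 11, d_6 = (125 - 11^2)/1 = 4/1 = 4: (m_6, d_6) = (m_1, d_1) = (11, 4), so from here the quotients repeat a_1, ..., a_5; the period length is 5.
Hence the expansion of sqrt(125) is a_0 = 11 followed by the repeating block 5, 1, 1, 5, 22 (period 5).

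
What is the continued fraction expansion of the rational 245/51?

[4; 1, 4, 10]

Run the Euclidean algorithm on 245 and 51; the successive quotients are the partial quotients a_0, a_1, ... (each step inverts the fractional part left over by the previous one):
  245 = 4*51 + 41, so a_0 = 4.
  51 = 1*41 + 10, so a_1 = 1.
  41 = 4*10 + 1, so a_2 = 4.
  10 = 10*1 + 0, so a_3 = 10.
The remainder reaches 0 after 4 divisions, so the expansion has 4 partial quotients, read off in order.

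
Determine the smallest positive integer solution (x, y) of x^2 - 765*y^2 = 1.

(x, y) = (285769, 10332)

First expand sqrt(765) as a continued fraction. With x_i = (sqrt(765) + m_i)/d_i and (m_0, d_0) = (0, 1): a_0 = floor(sqrt(765)) = 27, since 27^2 = 729 <= 765 < 784 = 28^2.
Iterate m_{i+1} = d_i*a_i - m_i, d_{i+1} = (765 - m_{i+1}^2)/d_i, a_{i+1} = floor((a_0 + m_{i+1})/d_{i+1}):
  m_1 = 1*27 - 0 = 27, d_1 = (765 - 27^2)/1 = 36/1 = 36, a_1 = floor((27 + 27)/36) = 1.
  m_2 = 36*1 - 27 = 9, d_2 = (765 - 9^2)/36 = 684/36 = 19, a_2 = floor((27 + 9)/19) = 1.
  m_3 = 19*1 - 9 = 10, d_3 = (765 - 10^2)/19 = 665/19 = 35, a_3 = floor((27 + 10)/35) = 1.
  m_4 = 35*1 - 10 = 25, d_4 = (765 - 25^2)/35 = 140/35 = 4, a_4 = floor((27 + 25)/4) = 13.
  m_5 = 4*13 - 25 = 27, d_5 = (765 - 27^2)/4 = 36/4 = 9, a_5 = floor((27 + 27)/9) = 6.
  m_6 = 9*6 - 27 = 27, d_6 = (765 - 27^2)/9 = 36/9 = 4, a_6 = floor((27 + 27)/4) = 13.
  m_7 = 4*13 - 27 = 25, d_7 = (765 - 25^2)/4 = 140/4 = 35, a_7 = floor((27 + 25)/35) = 1.
  m_8 = 35*1 - 25 = 10, d_8 = (765 - 10^2)/35 = 665/35 = 19, a_8 = floor((27 + 10)/19) = 1.
  m_9 = 19*1 - 10 = 9, d_9 = (765 - 9^2)/19 = 684/19 = 36, a_9 = floor((27 + 9)/36) = 1.
  m_10 = 36*1 - 9 = 27, d_10 = (765 - 27^2)/36 = 36/36 = 1, a_10 = floor((27 + 27)/1) = 54.
  m_11 = 1*54 - 27 = 27, d_11 = (765 - 27^2)/1 = 36/1 = 36: (m_11, d_11) = (m_1, d_1) = (27, 36), so from here the quotients repeat a_1, ..., a_10; the period length is 10.
So sqrt(765) = [27; (1, 1, 1, 13, 6, 13, 1, 1, 1, 54)] with period length k = 10.
k is even, so the fundamental solution of x^2 - 765y^2 = 1 is (p_{k-1}, q_{k-1}) = (p_9, q_9); compute convergents through index 9.
Convergents (p_i = a_i*p_{i-1} + p_{i-2}, q_i = a_i*q_{i-1} + q_{i-2} with p_{-2}=0, p_{-1}=1, q_{-2}=1, q_{-1}=0):
  i=0: a_0=27, p_0 = 27*1 + 0 = 27, q_0 = 27*0 + 1 = 1.
  i=1: a_1=1, p_1 = 1*27 + 1 = 28, q_1 = 1*1 + 0 = 1.
  i=2: a_2=1, p_2 = 1*28 + 27 = 55, q_2 = 1*1 + 1 = 2.
  i=3: a_3=1, p_3 = 1*55 + 28 = 83, q_3 = 1*2 + 1 = 3.
  i=4: a_4=13, p_4 = 13*83 + 55 = 1134, q_4 = 13*3 + 2 = 41.
  i=5: a_5=6, p_5 = 6*1134 + 83 = 6887, q_5 = 6*41 + 3 = 249.
  i=6: a_6=13, p_6 = 13*6887 + 1134 = 90665, q_6 = 13*249 + 41 = 3278.
  i=7: a_7=1, p_7 = 1*90665 + 6887 = 97552, q_7 = 1*3278 + 249 = 3527.
  i=8: a_8=1, p_8 = 1*97552 + 90665 = 188217, q_8 = 1*3527 + 3278 = 6805.
  i=9: a_9=1, p_9 = 1*188217 + 97552 = 285769, q_9 = 1*6805 + 3527 = 10332.
Check: 285769^2 - 765*10332^2 = 81663921361 - 81663921360 = 1, so (x, y) = (285769, 10332) solves the equation, and by the theorem it is the least positive solution.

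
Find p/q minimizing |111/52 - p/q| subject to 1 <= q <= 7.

Expand x = 111/52 as a continued fraction with the Euclidean algorithm:
  111 = 2*52 + 7, so a_0 = 2.
  52 = 7*7 + 3, so a_1 = 7.
  7 = 2*3 + 1, so a_2 = 2.
  3 = 3*1 + 0, so a_3 = 3.
so x = [2; 7, 2, 3].
Convergents (p_i = a_i*p_{i-1} + p_{i-2}, q_i = a_i*q_{i-1} + q_{i-2} with p_{-2}=0, p_{-1}=1, q_{-2}=1, q_{-1}=0), until the denominator exceeds 7:
  i=0: a_0=2, p_0 = 2*1 + 0 = 2, q_0 = 2*0 + 1 = 1.
  i=1: a_1=7, p_1 = 7*2 + 1 = 15, q_1 = 7*1 + 0 = 7.
  i=2: a_2=2, p_2 = 2*15 + 2 = 32, q_2 = 2*7 + 1 = 15.
q_2 = 15 > 7, so the last convergent with denominator <= 7 is p_1/q_1 = 15/7.
The closest fraction with denominator <= 7 is either p_1/q_1 or the intermediate fraction (k*p_1 + p_0)/(k*q_1 + q_0) with the largest k >= 1 whose denominator stays <= 7; these approach x as k grows, and every other convergent or intermediate fraction in range is farther away.
Largest k: floor((7 - q_0)/q_1) = floor((7 - 1)/7) = 0.
Since k = 0, no intermediate fraction beyond p_1/q_1 has denominator <= 7, so the convergent 15/7 is the closest (its error is |111*7 - 15*52|/(52*7) = 3/364).

15/7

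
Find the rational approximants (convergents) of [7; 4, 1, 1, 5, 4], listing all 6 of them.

Using the convergent recurrence p_i = a_i*p_{i-1} + p_{i-2}, q_i = a_i*q_{i-1} + q_{i-2} with p_{-2}=0, p_{-1}=1, q_{-2}=1, q_{-1}=0:
  i=0: a_0=7, p_0 = 7*1 + 0 = 7, q_0 = 7*0 + 1 = 1.
  i=1: a_1=4, p_1 = 4*7 + 1 = 29, q_1 = 4*1 + 0 = 4.
  i=2: a_2=1, p_2 = 1*29 + 7 = 36, q_2 = 1*4 + 1 = 5.
  i=3: a_3=1, p_3 = 1*36 + 29 = 65, q_3 = 1*5 + 4 = 9.
  i=4: a_4=5, p_4 = 5*65 + 36 = 361, q_4 = 5*9 + 5 = 50.
  i=5: a_5=4, p_5 = 4*361 + 65 = 1509, q_5 = 4*50 + 9 = 209.

7/1, 29/4, 36/5, 65/9, 361/50, 1509/209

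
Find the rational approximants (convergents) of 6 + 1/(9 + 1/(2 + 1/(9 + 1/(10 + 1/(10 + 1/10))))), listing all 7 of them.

6/1, 55/9, 116/19, 1099/180, 11106/1819, 112159/18370, 1132696/185519

Using the convergent recurrence p_i = a_i*p_{i-1} + p_{i-2}, q_i = a_i*q_{i-1} + q_{i-2} with p_{-2}=0, p_{-1}=1, q_{-2}=1, q_{-1}=0:
  i=0: a_0=6, p_0 = 6*1 + 0 = 6, q_0 = 6*0 + 1 = 1.
  i=1: a_1=9, p_1 = 9*6 + 1 = 55, q_1 = 9*1 + 0 = 9.
  i=2: a_2=2, p_2 = 2*55 + 6 = 116, q_2 = 2*9 + 1 = 19.
  i=3: a_3=9, p_3 = 9*116 + 55 = 1099, q_3 = 9*19 + 9 = 180.
  i=4: a_4=10, p_4 = 10*1099 + 116 = 11106, q_4 = 10*180 + 19 = 1819.
  i=5: a_5=10, p_5 = 10*11106 + 1099 = 112159, q_5 = 10*1819 + 180 = 18370.
  i=6: a_6=10, p_6 = 10*112159 + 11106 = 1132696, q_6 = 10*18370 + 1819 = 185519.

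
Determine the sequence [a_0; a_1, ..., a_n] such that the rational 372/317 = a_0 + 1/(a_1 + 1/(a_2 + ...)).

Run the Euclidean algorithm on 372 and 317; the successive quotients are the partial quotients a_0, a_1, ... (each step inverts the fractional part left over by the previous one):
  372 = 1*317 + 55, so a_0 = 1.
  317 = 5*55 + 42, so a_1 = 5.
  55 = 1*42 + 13, so a_2 = 1.
  42 = 3*13 + 3, so a_3 = 3.
  13 = 4*3 + 1, so a_4 = 4.
  3 = 3*1 + 0, so a_5 = 3.
The remainder reaches 0 after 6 divisions, so the expansion has 6 partial quotients, read off in order.

[1; 5, 1, 3, 4, 3]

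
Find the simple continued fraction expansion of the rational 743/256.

[2; 1, 9, 4, 6]

Run the Euclidean algorithm on 743 and 256; the successive quotients are the partial quotients a_0, a_1, ... (each step inverts the fractional part left over by the previous one):
  743 = 2*256 + 231, so a_0 = 2.
  256 = 1*231 + 25, so a_1 = 1.
  231 = 9*25 + 6, so a_2 = 9.
  25 = 4*6 + 1, so a_3 = 4.
  6 = 6*1 + 0, so a_4 = 6.
The remainder reaches 0 after 5 divisions, so the expansion has 5 partial quotients, read off in order.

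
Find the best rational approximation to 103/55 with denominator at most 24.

15/8

Expand x = 103/55 as a continued fraction with the Euclidean algorithm:
  103 = 1*55 + 48, so a_0 = 1.
  55 = 1*48 + 7, so a_1 = 1.
  48 = 6*7 + 6, so a_2 = 6.
  7 = 1*6 + 1, so a_3 = 1.
  6 = 6*1 + 0, so a_4 = 6.
so x = [1; 1, 6, 1, 6].
Convergents (p_i = a_i*p_{i-1} + p_{i-2}, q_i = a_i*q_{i-1} + q_{i-2} with p_{-2}=0, p_{-1}=1, q_{-2}=1, q_{-1}=0), until the denominator exceeds 24:
  i=0: a_0=1, p_0 = 1*1 + 0 = 1, q_0 = 1*0 + 1 = 1.
  i=1: a_1=1, p_1 = 1*1 + 1 = 2, q_1 = 1*1 + 0 = 1.
  i=2: a_2=6, p_2 = 6*2 + 1 = 13, q_2 = 6*1 + 1 = 7.
  i=3: a_3=1, p_3 = 1*13 + 2 = 15, q_3 = 1*7 + 1 = 8.
  i=4: a_4=6, p_4 = 6*15 + 13 = 103, q_4 = 6*8 + 7 = 55.
q_4 = 55 > 24, so the last convergent with denominator <= 24 is p_3/q_3 = 15/8.
The closest fraction with denominator <= 24 is either p_3/q_3 or the intermediate fraction (k*p_3 + p_2)/(k*q_3 + q_2) with the largest k >= 1 whose denominator stays <= 24; these approach x as k grows, and every other convergent or intermediate fraction in range is farther away.
Largest k: floor((24 - q_2)/q_3) = floor((24 - 7)/8) = 2.
That gives (2*15 + 13)/(2*8 + 7) = 43/23.
Compare the errors: |x - 15/8| = |103*8 - 15*55|/(55*8) = 1/440, and |x - 43/23| = |103*23 - 43*55|/(55*23) = 4/1265.
Cross-multiplying, 1*1265 = 1265 < 1760 = 4*440, so 1/440 is smaller: the convergent 15/8 is closer to x than 43/23.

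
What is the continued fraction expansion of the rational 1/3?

[0; 3]

Run the Euclidean algorithm on 1 and 3; the successive quotients are the partial quotients a_0, a_1, ... (each step inverts the fractional part left over by the previous one):
  1 = 0*3 + 1, so a_0 = 0.
  3 = 3*1 + 0, so a_1 = 3.
The remainder reaches 0 after 2 divisions, so the expansion has 2 partial quotients, read off in order.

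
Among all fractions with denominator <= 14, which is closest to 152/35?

Expand x = 152/35 as a continued fraction with the Euclidean algorithm:
  152 = 4*35 + 12, so a_0 = 4.
  35 = 2*12 + 11, so a_1 = 2.
  12 = 1*11 + 1, so a_2 = 1.
  11 = 11*1 + 0, so a_3 = 11.
so x = [4; 2, 1, 11].
Convergents (p_i = a_i*p_{i-1} + p_{i-2}, q_i = a_i*q_{i-1} + q_{i-2} with p_{-2}=0, p_{-1}=1, q_{-2}=1, q_{-1}=0), until the denominator exceeds 14:
  i=0: a_0=4, p_0 = 4*1 + 0 = 4, q_0 = 4*0 + 1 = 1.
  i=1: a_1=2, p_1 = 2*4 + 1 = 9, q_1 = 2*1 + 0 = 2.
  i=2: a_2=1, p_2 = 1*9 + 4 = 13, q_2 = 1*2 + 1 = 3.
  i=3: a_3=11, p_3 = 11*13 + 9 = 152, q_3 = 11*3 + 2 = 35.
q_3 = 35 > 14, so the last convergent with denominator <= 14 is p_2/q_2 = 13/3.
The closest fraction with denominator <= 14 is either p_2/q_2 or the intermediate fraction (k*p_2 + p_1)/(k*q_2 + q_1) with the largest k >= 1 whose denominator stays <= 14; these approach x as k grows, and every other convergent or intermediate fraction in range is farther away.
Largest k: floor((14 - q_1)/q_2) = floor((14 - 2)/3) = 4.
That gives (4*13 + 9)/(4*3 + 2) = 61/14.
Compare the errors: |x - 13/3| = |152*3 - 13*35|/(35*3) = 1/105, and |x - 61/14| = |152*14 - 61*35|/(35*14) = 7/490.
Cross-multiplying, 1*490 = 490 < 735 = 7*105, so 1/105 is smaller: the convergent 13/3 is closer to x than 61/14.

13/3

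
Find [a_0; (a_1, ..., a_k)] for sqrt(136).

[11; (1, 1, 1, 22)]

Write x_i = (sqrt(136) + m_i)/d_i with (m_0, d_0) = (0, 1). a_0 = floor(sqrt(136)) = 11, since 11^2 = 121 <= 136 < 144 = 12^2.
Iterate m_{i+1} = d_i*a_i - m_i, d_{i+1} = (136 - m_{i+1}^2)/d_i, a_{i+1} = floor((a_0 + m_{i+1})/d_{i+1}):
  m_1 = 1*11 - 0 = 11, d_1 = (136 - 11^2)/1 = 15/1 = 15, a_1 = floor((11 + 11)/15) = 1.
  m_2 = 15*1 - 11 = 4, d_2 = (136 - 4^2)/15 = 120/15 = 8, a_2 = floor((11 + 4)/8) = 1.
  m_3 = 8*1 - 4 = 4, d_3 = (136 - 4^2)/8 = 120/8 = 15, a_3 = floor((11 + 4)/15) = 1.
  m_4 = 15*1 - 4 = 11, d_4 = (136 - 11^2)/15 = 15/15 = 1, a_4 = floor((11 + 11)/1) = 22.
  m_5 = 1*22 - 11 = 11, d_5 = (136 - 11^2)/1 = 15/1 = 15: (m_5, d_5) = (m_1, d_1) = (11, 15), so from here the quotients repeat a_1, ..., a_4; the period length is 4.
Hence the expansion of sqrt(136) is a_0 = 11 followed by the repeating block 1, 1, 1, 22 (period 4).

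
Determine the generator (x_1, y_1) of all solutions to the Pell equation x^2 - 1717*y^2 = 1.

First expand sqrt(1717) as a continued fraction. With x_i = (sqrt(1717) + m_i)/d_i and (m_0, d_0) = (0, 1): a_0 = floor(sqrt(1717)) = 41, since 41^2 = 1681 <= 1717 < 1764 = 42^2.
Iterate m_{i+1} = d_i*a_i - m_i, d_{i+1} = (1717 - m_{i+1}^2)/d_i, a_{i+1} = floor((a_0 + m_{i+1})/d_{i+1}):
  m_1 = 1*41 - 0 = 41, d_1 = (1717 - 41^2)/1 = 36/1 = 36, a_1 = floor((41 + 41)/36) = 2.
  m_2 = 36*2 - 41 = 31, d_2 = (1717 - 31^2)/36 = 756/36 = 21, a_2 = floor((41 + 31)/21) = 3.
  m_3 = 21*3 - 31 = 32, d_3 = (1717 - 32^2)/21 = 693/21 = 33, a_3 = floor((41 + 32)/33) = 2.
  m_4 = 33*2 - 32 = 34, d_4 = (1717 - 34^2)/33 = 561/33 = 17, a_4 = floor((41 + 34)/17) = 4.
  m_5 = 17*4 - 34 = 34, d_5 = (1717 - 34^2)/17 = 561/17 = 33, a_5 = floor((41 + 34)/33) = 2.
  m_6 = 33*2 - 34 = 32, d_6 = (1717 - 32^2)/33 = 693/33 = 21, a_6 = floor((41 + 32)/21) = 3.
  m_7 = 21*3 - 32 = 31, d_7 = (1717 - 31^2)/21 = 756/21 = 36, a_7 = floor((41 + 31)/36) = 2.
  m_8 = 36*2 - 31 = 41, d_8 = (1717 - 41^2)/36 = 36/36 = 1, a_8 = floor((41 + 41)/1) = 82.
  m_9 = 1*82 - 41 = 41, d_9 = (1717 - 41^2)/1 = 36/1 = 36: (m_9, d_9) = (m_1, d_1) = (41, 36), so from here the quotients repeat a_1, ..., a_8; the period length is 8.
So sqrt(1717) = [41; (2, 3, 2, 4, 2, 3, 2, 82)] with period length k = 8.
k is even, so the fundamental solution of x^2 - 1717y^2 = 1 is (p_{k-1}, q_{k-1}) = (p_7, q_7); compute convergents through index 7.
Convergents (p_i = a_i*p_{i-1} + p_{i-2}, q_i = a_i*q_{i-1} + q_{i-2} with p_{-2}=0, p_{-1}=1, q_{-2}=1, q_{-1}=0):
  i=0: a_0=41, p_0 = 41*1 + 0 = 41, q_0 = 41*0 + 1 = 1.
  i=1: a_1=2, p_1 = 2*41 + 1 = 83, q_1 = 2*1 + 0 = 2.
  i=2: a_2=3, p_2 = 3*83 + 41 = 290, q_2 = 3*2 + 1 = 7.
  i=3: a_3=2, p_3 = 2*290 + 83 = 663, q_3 = 2*7 + 2 = 16.
  i=4: a_4=4, p_4 = 4*663 + 290 = 2942, q_4 = 4*16 + 7 = 71.
  i=5: a_5=2, p_5 = 2*2942 + 663 = 6547, q_5 = 2*71 + 16 = 158.
  i=6: a_6=3, p_6 = 3*6547 + 2942 = 22583, q_6 = 3*158 + 71 = 545.
  i=7: a_7=2, p_7 = 2*22583 + 6547 = 51713, q_7 = 2*545 + 158 = 1248.
Check: 51713^2 - 1717*1248^2 = 2674234369 - 2674234368 = 1, so (x, y) = (51713, 1248) solves the equation, and by the theorem it is the least positive solution.

(x, y) = (51713, 1248)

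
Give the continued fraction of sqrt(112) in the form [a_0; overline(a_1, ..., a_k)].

Write x_i = (sqrt(112) + m_i)/d_i with (m_0, d_0) = (0, 1). a_0 = floor(sqrt(112)) = 10, since 10^2 = 100 <= 112 < 121 = 11^2.
Iterate m_{i+1} = d_i*a_i - m_i, d_{i+1} = (112 - m_{i+1}^2)/d_i, a_{i+1} = floor((a_0 + m_{i+1})/d_{i+1}):
  m_1 = 1*10 - 0 = 10, d_1 = (112 - 10^2)/1 = 12/1 = 12, a_1 = floor((10 + 10)/12) = 1.
  m_2 = 12*1 - 10 = 2, d_2 = (112 - 2^2)/12 = 108/12 = 9, a_2 = floor((10 + 2)/9) = 1.
  m_3 = 9*1 - 2 = 7, d_3 = (112 - 7^2)/9 = 63/9 = 7, a_3 = floor((10 + 7)/7) = 2.
  m_4 = 7*2 - 7 = 7, d_4 = (112 - 7^2)/7 = 63/7 = 9, a_4 = floor((10 + 7)/9) = 1.
  m_5 = 9*1 - 7 = 2, d_5 = (112 - 2^2)/9 = 108/9 = 12, a_5 = floor((10 + 2)/12) = 1.
  m_6 = 12*1 - 2 = 10, d_6 = (112 - 10^2)/12 = 12/12 = 1, a_6 = floor((10 + 10)/1) = 20.
  m_7 = 1*20 - 10 = 10, d_7 = (112 - 10^2)/1 = 12/1 = 12: (m_7, d_7) = (m_1, d_1) = (10, 12), so from here the quotients repeat a_1, ..., a_6; the period length is 6.
Hence the expansion of sqrt(112) is a_0 = 10 followed by the repeating block 1, 1, 2, 1, 1, 20 (period 6).

[10; overline(1, 1, 2, 1, 1, 20)]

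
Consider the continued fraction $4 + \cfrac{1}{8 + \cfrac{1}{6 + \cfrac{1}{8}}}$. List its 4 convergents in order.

4/1, 33/8, 202/49, 1649/400

Using the convergent recurrence p_i = a_i*p_{i-1} + p_{i-2}, q_i = a_i*q_{i-1} + q_{i-2} with p_{-2}=0, p_{-1}=1, q_{-2}=1, q_{-1}=0:
  i=0: a_0=4, p_0 = 4*1 + 0 = 4, q_0 = 4*0 + 1 = 1.
  i=1: a_1=8, p_1 = 8*4 + 1 = 33, q_1 = 8*1 + 0 = 8.
  i=2: a_2=6, p_2 = 6*33 + 4 = 202, q_2 = 6*8 + 1 = 49.
  i=3: a_3=8, p_3 = 8*202 + 33 = 1649, q_3 = 8*49 + 8 = 400.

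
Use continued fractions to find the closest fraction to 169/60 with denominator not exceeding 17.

31/11

Expand x = 169/60 as a continued fraction with the Euclidean algorithm:
  169 = 2*60 + 49, so a_0 = 2.
  60 = 1*49 + 11, so a_1 = 1.
  49 = 4*11 + 5, so a_2 = 4.
  11 = 2*5 + 1, so a_3 = 2.
  5 = 5*1 + 0, so a_4 = 5.
so x = [2; 1, 4, 2, 5].
Convergents (p_i = a_i*p_{i-1} + p_{i-2}, q_i = a_i*q_{i-1} + q_{i-2} with p_{-2}=0, p_{-1}=1, q_{-2}=1, q_{-1}=0), until the denominator exceeds 17:
  i=0: a_0=2, p_0 = 2*1 + 0 = 2, q_0 = 2*0 + 1 = 1.
  i=1: a_1=1, p_1 = 1*2 + 1 = 3, q_1 = 1*1 + 0 = 1.
  i=2: a_2=4, p_2 = 4*3 + 2 = 14, q_2 = 4*1 + 1 = 5.
  i=3: a_3=2, p_3 = 2*14 + 3 = 31, q_3 = 2*5 + 1 = 11.
  i=4: a_4=5, p_4 = 5*31 + 14 = 169, q_4 = 5*11 + 5 = 60.
q_4 = 60 > 17, so the last convergent with denominator <= 17 is p_3/q_3 = 31/11.
The closest fraction with denominator <= 17 is either p_3/q_3 or the intermediate fraction (k*p_3 + p_2)/(k*q_3 + q_2) with the largest k >= 1 whose denominator stays <= 17; these approach x as k grows, and every other convergent or intermediate fraction in range is farther away.
Largest k: floor((17 - q_2)/q_3) = floor((17 - 5)/11) = 1.
That gives (1*31 + 14)/(1*11 + 5) = 45/16.
Compare the errors: |x - 31/11| = |169*11 - 31*60|/(60*11) = 1/660, and |x - 45/16| = |169*16 - 45*60|/(60*16) = 4/960.
Cross-multiplying, 1*960 = 960 < 2640 = 4*660, so 1/660 is smaller: the convergent 31/11 is closer to x than 45/16.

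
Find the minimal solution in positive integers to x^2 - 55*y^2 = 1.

(x, y) = (89, 12)

First expand sqrt(55) as a continued fraction. With x_i = (sqrt(55) + m_i)/d_i and (m_0, d_0) = (0, 1): a_0 = floor(sqrt(55)) = 7, since 7^2 = 49 <= 55 < 64 = 8^2.
Iterate m_{i+1} = d_i*a_i - m_i, d_{i+1} = (55 - m_{i+1}^2)/d_i, a_{i+1} = floor((a_0 + m_{i+1})/d_{i+1}):
  m_1 = 1*7 - 0 = 7, d_1 = (55 - 7^2)/1 = 6/1 = 6, a_1 = floor((7 + 7)/6) = 2.
  m_2 = 6*2 - 7 = 5, d_2 = (55 - 5^2)/6 = 30/6 = 5, a_2 = floor((7 + 5)/5) = 2.
  m_3 = 5*2 - 5 = 5, d_3 = (55 - 5^2)/5 = 30/5 = 6, a_3 = floor((7 + 5)/6) = 2.
  m_4 = 6*2 - 5 = 7, d_4 = (55 - 7^2)/6 = 6/6 = 1, a_4 = floor((7 + 7)/1) = 14.
  m_5 = 1*14 - 7 = 7, d_5 = (55 - 7^2)/1 = 6/1 = 6: (m_5, d_5) = (m_1, d_1) = (7, 6), so from here the quotients repeat a_1, ..., a_4; the period length is 4.
So sqrt(55) = [7; (2, 2, 2, 14)] with period length k = 4.
k is even, so the fundamental solution of x^2 - 55y^2 = 1 is (p_{k-1}, q_{k-1}) = (p_3, q_3); compute convergents through index 3.
Convergents (p_i = a_i*p_{i-1} + p_{i-2}, q_i = a_i*q_{i-1} + q_{i-2} with p_{-2}=0, p_{-1}=1, q_{-2}=1, q_{-1}=0):
  i=0: a_0=7, p_0 = 7*1 + 0 = 7, q_0 = 7*0 + 1 = 1.
  i=1: a_1=2, p_1 = 2*7 + 1 = 15, q_1 = 2*1 + 0 = 2.
  i=2: a_2=2, p_2 = 2*15 + 7 = 37, q_2 = 2*2 + 1 = 5.
  i=3: a_3=2, p_3 = 2*37 + 15 = 89, q_3 = 2*5 + 2 = 12.
Check: 89^2 - 55*12^2 = 7921 - 7920 = 1, so (x, y) = (89, 12) solves the equation, and by the theorem it is the least positive solution.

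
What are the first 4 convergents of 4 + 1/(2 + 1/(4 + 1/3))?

4/1, 9/2, 40/9, 129/29

Using the convergent recurrence p_i = a_i*p_{i-1} + p_{i-2}, q_i = a_i*q_{i-1} + q_{i-2} with p_{-2}=0, p_{-1}=1, q_{-2}=1, q_{-1}=0:
  i=0: a_0=4, p_0 = 4*1 + 0 = 4, q_0 = 4*0 + 1 = 1.
  i=1: a_1=2, p_1 = 2*4 + 1 = 9, q_1 = 2*1 + 0 = 2.
  i=2: a_2=4, p_2 = 4*9 + 4 = 40, q_2 = 4*2 + 1 = 9.
  i=3: a_3=3, p_3 = 3*40 + 9 = 129, q_3 = 3*9 + 2 = 29.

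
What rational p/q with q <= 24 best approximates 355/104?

Expand x = 355/104 as a continued fraction with the Euclidean algorithm:
  355 = 3*104 + 43, so a_0 = 3.
  104 = 2*43 + 18, so a_1 = 2.
  43 = 2*18 + 7, so a_2 = 2.
  18 = 2*7 + 4, so a_3 = 2.
  7 = 1*4 + 3, so a_4 = 1.
  4 = 1*3 + 1, so a_5 = 1.
  3 = 3*1 + 0, so a_6 = 3.
so x = [3; 2, 2, 2, 1, 1, 3].
Convergents (p_i = a_i*p_{i-1} + p_{i-2}, q_i = a_i*q_{i-1} + q_{i-2} with p_{-2}=0, p_{-1}=1, q_{-2}=1, q_{-1}=0), until the denominator exceeds 24:
  i=0: a_0=3, p_0 = 3*1 + 0 = 3, q_0 = 3*0 + 1 = 1.
  i=1: a_1=2, p_1 = 2*3 + 1 = 7, q_1 = 2*1 + 0 = 2.
  i=2: a_2=2, p_2 = 2*7 + 3 = 17, q_2 = 2*2 + 1 = 5.
  i=3: a_3=2, p_3 = 2*17 + 7 = 41, q_3 = 2*5 + 2 = 12.
  i=4: a_4=1, p_4 = 1*41 + 17 = 58, q_4 = 1*12 + 5 = 17.
  i=5: a_5=1, p_5 = 1*58 + 41 = 99, q_5 = 1*17 + 12 = 29.
q_5 = 29 > 24, so the last convergent with denominator <= 24 is p_4/q_4 = 58/17.
The closest fraction with denominator <= 24 is either p_4/q_4 or the intermediate fraction (k*p_4 + p_3)/(k*q_4 + q_3) with the largest k >= 1 whose denominator stays <= 24; these approach x as k grows, and every other convergent or intermediate fraction in range is farther away.
Largest k: floor((24 - q_3)/q_4) = floor((24 - 12)/17) = 0.
Since k = 0, no intermediate fraction beyond p_4/q_4 has denominator <= 24, so the convergent 58/17 is the closest (its error is |355*17 - 58*104|/(104*17) = 3/1768).

58/17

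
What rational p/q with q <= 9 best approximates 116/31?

15/4

Expand x = 116/31 as a continued fraction with the Euclidean algorithm:
  116 = 3*31 + 23, so a_0 = 3.
  31 = 1*23 + 8, so a_1 = 1.
  23 = 2*8 + 7, so a_2 = 2.
  8 = 1*7 + 1, so a_3 = 1.
  7 = 7*1 + 0, so a_4 = 7.
so x = [3; 1, 2, 1, 7].
Convergents (p_i = a_i*p_{i-1} + p_{i-2}, q_i = a_i*q_{i-1} + q_{i-2} with p_{-2}=0, p_{-1}=1, q_{-2}=1, q_{-1}=0), until the denominator exceeds 9:
  i=0: a_0=3, p_0 = 3*1 + 0 = 3, q_0 = 3*0 + 1 = 1.
  i=1: a_1=1, p_1 = 1*3 + 1 = 4, q_1 = 1*1 + 0 = 1.
  i=2: a_2=2, p_2 = 2*4 + 3 = 11, q_2 = 2*1 + 1 = 3.
  i=3: a_3=1, p_3 = 1*11 + 4 = 15, q_3 = 1*3 + 1 = 4.
  i=4: a_4=7, p_4 = 7*15 + 11 = 116, q_4 = 7*4 + 3 = 31.
q_4 = 31 > 9, so the last convergent with denominator <= 9 is p_3/q_3 = 15/4.
The closest fraction with denominator <= 9 is either p_3/q_3 or the intermediate fraction (k*p_3 + p_2)/(k*q_3 + q_2) with the largest k >= 1 whose denominator stays <= 9; these approach x as k grows, and every other convergent or intermediate fraction in range is farther away.
Largest k: floor((9 - q_2)/q_3) = floor((9 - 3)/4) = 1.
That gives (1*15 + 11)/(1*4 + 3) = 26/7.
Compare the errors: |x - 15/4| = |116*4 - 15*31|/(31*4) = 1/124, and |x - 26/7| = |116*7 - 26*31|/(31*7) = 6/217.
Cross-multiplying, 1*217 = 217 < 744 = 6*124, so 1/124 is smaller: the convergent 15/4 is closer to x than 26/7.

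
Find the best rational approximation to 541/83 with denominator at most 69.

Expand x = 541/83 as a continued fraction with the Euclidean algorithm:
  541 = 6*83 + 43, so a_0 = 6.
  83 = 1*43 + 40, so a_1 = 1.
  43 = 1*40 + 3, so a_2 = 1.
  40 = 13*3 + 1, so a_3 = 13.
  3 = 3*1 + 0, so a_4 = 3.
so x = [6; 1, 1, 13, 3].
Convergents (p_i = a_i*p_{i-1} + p_{i-2}, q_i = a_i*q_{i-1} + q_{i-2} with p_{-2}=0, p_{-1}=1, q_{-2}=1, q_{-1}=0), until the denominator exceeds 69:
  i=0: a_0=6, p_0 = 6*1 + 0 = 6, q_0 = 6*0 + 1 = 1.
  i=1: a_1=1, p_1 = 1*6 + 1 = 7, q_1 = 1*1 + 0 = 1.
  i=2: a_2=1, p_2 = 1*7 + 6 = 13, q_2 = 1*1 + 1 = 2.
  i=3: a_3=13, p_3 = 13*13 + 7 = 176, q_3 = 13*2 + 1 = 27.
  i=4: a_4=3, p_4 = 3*176 + 13 = 541, q_4 = 3*27 + 2 = 83.
q_4 = 83 > 69, so the last convergent with denominator <= 69 is p_3/q_3 = 176/27.
The closest fraction with denominator <= 69 is either p_3/q_3 or the intermediate fraction (k*p_3 + p_2)/(k*q_3 + q_2) with the largest k >= 1 whose denominator stays <= 69; these approach x as k grows, and every other convergent or intermediate fraction in range is farther away.
Largest k: floor((69 - q_2)/q_3) = floor((69 - 2)/27) = 2.
That gives (2*176 + 13)/(2*27 + 2) = 365/56.
Compare the errors: |x - 176/27| = |541*27 - 176*83|/(83*27) = 1/2241, and |x - 365/56| = |541*56 - 365*83|/(83*56) = 1/4648.
Cross-multiplying, 1*2241 = 2241 < 4648 = 1*4648, so 1/4648 is smaller: the intermediate fraction 365/56 is closer to x than 176/27.

365/56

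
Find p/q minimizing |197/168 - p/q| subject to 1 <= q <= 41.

34/29

Expand x = 197/168 as a continued fraction with the Euclidean algorithm:
  197 = 1*168 + 29, so a_0 = 1.
  168 = 5*29 + 23, so a_1 = 5.
  29 = 1*23 + 6, so a_2 = 1.
  23 = 3*6 + 5, so a_3 = 3.
  6 = 1*5 + 1, so a_4 = 1.
  5 = 5*1 + 0, so a_5 = 5.
so x = [1; 5, 1, 3, 1, 5].
Convergents (p_i = a_i*p_{i-1} + p_{i-2}, q_i = a_i*q_{i-1} + q_{i-2} with p_{-2}=0, p_{-1}=1, q_{-2}=1, q_{-1}=0), until the denominator exceeds 41:
  i=0: a_0=1, p_0 = 1*1 + 0 = 1, q_0 = 1*0 + 1 = 1.
  i=1: a_1=5, p_1 = 5*1 + 1 = 6, q_1 = 5*1 + 0 = 5.
  i=2: a_2=1, p_2 = 1*6 + 1 = 7, q_2 = 1*5 + 1 = 6.
  i=3: a_3=3, p_3 = 3*7 + 6 = 27, q_3 = 3*6 + 5 = 23.
  i=4: a_4=1, p_4 = 1*27 + 7 = 34, q_4 = 1*23 + 6 = 29.
  i=5: a_5=5, p_5 = 5*34 + 27 = 197, q_5 = 5*29 + 23 = 168.
q_5 = 168 > 41, so the last convergent with denominator <= 41 is p_4/q_4 = 34/29.
The closest fraction with denominator <= 41 is either p_4/q_4 or the intermediate fraction (k*p_4 + p_3)/(k*q_4 + q_3) with the largest k >= 1 whose denominator stays <= 41; these approach x as k grows, and every other convergent or intermediate fraction in range is farther away.
Largest k: floor((41 - q_3)/q_4) = floor((41 - 23)/29) = 0.
Since k = 0, no intermediate fraction beyond p_4/q_4 has denominator <= 41, so the convergent 34/29 is the closest (its error is |197*29 - 34*168|/(168*29) = 1/4872).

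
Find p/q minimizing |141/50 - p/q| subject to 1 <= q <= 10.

17/6

Expand x = 141/50 as a continued fraction with the Euclidean algorithm:
  141 = 2*50 + 41, so a_0 = 2.
  50 = 1*41 + 9, so a_1 = 1.
  41 = 4*9 + 5, so a_2 = 4.
  9 = 1*5 + 4, so a_3 = 1.
  5 = 1*4 + 1, so a_4 = 1.
  4 = 4*1 + 0, so a_5 = 4.
so x = [2; 1, 4, 1, 1, 4].
Convergents (p_i = a_i*p_{i-1} + p_{i-2}, q_i = a_i*q_{i-1} + q_{i-2} with p_{-2}=0, p_{-1}=1, q_{-2}=1, q_{-1}=0), until the denominator exceeds 10:
  i=0: a_0=2, p_0 = 2*1 + 0 = 2, q_0 = 2*0 + 1 = 1.
  i=1: a_1=1, p_1 = 1*2 + 1 = 3, q_1 = 1*1 + 0 = 1.
  i=2: a_2=4, p_2 = 4*3 + 2 = 14, q_2 = 4*1 + 1 = 5.
  i=3: a_3=1, p_3 = 1*14 + 3 = 17, q_3 = 1*5 + 1 = 6.
  i=4: a_4=1, p_4 = 1*17 + 14 = 31, q_4 = 1*6 + 5 = 11.
q_4 = 11 > 10, so the last convergent with denominator <= 10 is p_3/q_3 = 17/6.
The closest fraction with denominator <= 10 is either p_3/q_3 or the intermediate fraction (k*p_3 + p_2)/(k*q_3 + q_2) with the largest k >= 1 whose denominator stays <= 10; these approach x as k grows, and every other convergent or intermediate fraction in range is farther away.
Largest k: floor((10 - q_2)/q_3) = floor((10 - 5)/6) = 0.
Since k = 0, no intermediate fraction beyond p_3/q_3 has denominator <= 10, so the convergent 17/6 is the closest (its error is |141*6 - 17*50|/(50*6) = 4/300).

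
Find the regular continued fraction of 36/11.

[3; 3, 1, 2]

Run the Euclidean algorithm on 36 and 11; the successive quotients are the partial quotients a_0, a_1, ... (each step inverts the fractional part left over by the previous one):
  36 = 3*11 + 3, so a_0 = 3.
  11 = 3*3 + 2, so a_1 = 3.
  3 = 1*2 + 1, so a_2 = 1.
  2 = 2*1 + 0, so a_3 = 2.
The remainder reaches 0 after 4 divisions, so the expansion has 4 partial quotients, read off in order.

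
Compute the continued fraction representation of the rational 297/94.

[3; 6, 3, 1, 3]

Run the Euclidean algorithm on 297 and 94; the successive quotients are the partial quotients a_0, a_1, ... (each step inverts the fractional part left over by the previous one):
  297 = 3*94 + 15, so a_0 = 3.
  94 = 6*15 + 4, so a_1 = 6.
  15 = 3*4 + 3, so a_2 = 3.
  4 = 1*3 + 1, so a_3 = 1.
  3 = 3*1 + 0, so a_4 = 3.
The remainder reaches 0 after 5 divisions, so the expansion has 5 partial quotients, read off in order.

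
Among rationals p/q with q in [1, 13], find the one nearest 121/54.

9/4

Expand x = 121/54 as a continued fraction with the Euclidean algorithm:
  121 = 2*54 + 13, so a_0 = 2.
  54 = 4*13 + 2, so a_1 = 4.
  13 = 6*2 + 1, so a_2 = 6.
  2 = 2*1 + 0, so a_3 = 2.
so x = [2; 4, 6, 2].
Convergents (p_i = a_i*p_{i-1} + p_{i-2}, q_i = a_i*q_{i-1} + q_{i-2} with p_{-2}=0, p_{-1}=1, q_{-2}=1, q_{-1}=0), until the denominator exceeds 13:
  i=0: a_0=2, p_0 = 2*1 + 0 = 2, q_0 = 2*0 + 1 = 1.
  i=1: a_1=4, p_1 = 4*2 + 1 = 9, q_1 = 4*1 + 0 = 4.
  i=2: a_2=6, p_2 = 6*9 + 2 = 56, q_2 = 6*4 + 1 = 25.
q_2 = 25 > 13, so the last convergent with denominator <= 13 is p_1/q_1 = 9/4.
The closest fraction with denominator <= 13 is either p_1/q_1 or the intermediate fraction (k*p_1 + p_0)/(k*q_1 + q_0) with the largest k >= 1 whose denominator stays <= 13; these approach x as k grows, and every other convergent or intermediate fraction in range is farther away.
Largest k: floor((13 - q_0)/q_1) = floor((13 - 1)/4) = 3.
That gives (3*9 + 2)/(3*4 + 1) = 29/13.
Compare the errors: |x - 9/4| = |121*4 - 9*54|/(54*4) = 2/216, and |x - 29/13| = |121*13 - 29*54|/(54*13) = 7/702.
Cross-multiplying, 2*702 = 1404 < 1512 = 7*216, so 2/216 is smaller: the convergent 9/4 is closer to x than 29/13.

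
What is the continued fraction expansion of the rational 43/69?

Run the Euclidean algorithm on 43 and 69; the successive quotients are the partial quotients a_0, a_1, ... (each step inverts the fractional part left over by the previous one):
  43 = 0*69 + 43, so a_0 = 0.
  69 = 1*43 + 26, so a_1 = 1.
  43 = 1*26 + 17, so a_2 = 1.
  26 = 1*17 + 9, so a_3 = 1.
  17 = 1*9 + 8, so a_4 = 1.
  9 = 1*8 + 1, so a_5 = 1.
  8 = 8*1 + 0, so a_6 = 8.
The remainder reaches 0 after 7 divisions, so the expansion has 7 partial quotients, read off in order.

[0; 1, 1, 1, 1, 1, 8]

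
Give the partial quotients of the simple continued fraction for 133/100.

[1; 3, 33]

Run the Euclidean algorithm on 133 and 100; the successive quotients are the partial quotients a_0, a_1, ... (each step inverts the fractional part left over by the previous one):
  133 = 1*100 + 33, so a_0 = 1.
  100 = 3*33 + 1, so a_1 = 3.
  33 = 33*1 + 0, so a_2 = 33.
The remainder reaches 0 after 3 divisions, so the expansion has 3 partial quotients, read off in order.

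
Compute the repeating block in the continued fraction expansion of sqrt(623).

[24; (1, 23, 1, 48)]

Write x_i = (sqrt(623) + m_i)/d_i with (m_0, d_0) = (0, 1). a_0 = floor(sqrt(623)) = 24, since 24^2 = 576 <= 623 < 625 = 25^2.
Iterate m_{i+1} = d_i*a_i - m_i, d_{i+1} = (623 - m_{i+1}^2)/d_i, a_{i+1} = floor((a_0 + m_{i+1})/d_{i+1}):
  m_1 = 1*24 - 0 = 24, d_1 = (623 - 24^2)/1 = 47/1 = 47, a_1 = floor((24 + 24)/47) = 1.
  m_2 = 47*1 - 24 = 23, d_2 = (623 - 23^2)/47 = 94/47 = 2, a_2 = floor((24 + 23)/2) = 23.
  m_3 = 2*23 - 23 = 23, d_3 = (623 - 23^2)/2 = 94/2 = 47, a_3 = floor((24 + 23)/47) = 1.
  m_4 = 47*1 - 23 = 24, d_4 = (623 - 24^2)/47 = 47/47 = 1, a_4 = floor((24 + 24)/1) = 48.
  m_5 = 1*48 - 24 = 24, d_5 = (623 - 24^2)/1 = 47/1 = 47: (m_5, d_5) = (m_1, d_1) = (24, 47), so from here the quotients repeat a_1, ..., a_4; the period length is 4.
Hence the expansion of sqrt(623) is a_0 = 24 followed by the repeating block 1, 23, 1, 48 (period 4).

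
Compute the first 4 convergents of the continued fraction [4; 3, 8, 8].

Using the convergent recurrence p_i = a_i*p_{i-1} + p_{i-2}, q_i = a_i*q_{i-1} + q_{i-2} with p_{-2}=0, p_{-1}=1, q_{-2}=1, q_{-1}=0:
  i=0: a_0=4, p_0 = 4*1 + 0 = 4, q_0 = 4*0 + 1 = 1.
  i=1: a_1=3, p_1 = 3*4 + 1 = 13, q_1 = 3*1 + 0 = 3.
  i=2: a_2=8, p_2 = 8*13 + 4 = 108, q_2 = 8*3 + 1 = 25.
  i=3: a_3=8, p_3 = 8*108 + 13 = 877, q_3 = 8*25 + 3 = 203.

4/1, 13/3, 108/25, 877/203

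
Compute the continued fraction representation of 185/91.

Run the Euclidean algorithm on 185 and 91; the successive quotients are the partial quotients a_0, a_1, ... (each step inverts the fractional part left over by the previous one):
  185 = 2*91 + 3, so a_0 = 2.
  91 = 30*3 + 1, so a_1 = 30.
  3 = 3*1 + 0, so a_2 = 3.
The remainder reaches 0 after 3 divisions, so the expansion has 3 partial quotients, read off in order.

[2; 30, 3]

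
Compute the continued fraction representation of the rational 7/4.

Run the Euclidean algorithm on 7 and 4; the successive quotients are the partial quotients a_0, a_1, ... (each step inverts the fractional part left over by the previous one):
  7 = 1*4 + 3, so a_0 = 1.
  4 = 1*3 + 1, so a_1 = 1.
  3 = 3*1 + 0, so a_2 = 3.
The remainder reaches 0 after 3 divisions, so the expansion has 3 partial quotients, read off in order.

[1; 1, 3]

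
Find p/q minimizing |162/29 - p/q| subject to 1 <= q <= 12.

Expand x = 162/29 as a continued fraction with the Euclidean algorithm:
  162 = 5*29 + 17, so a_0 = 5.
  29 = 1*17 + 12, so a_1 = 1.
  17 = 1*12 + 5, so a_2 = 1.
  12 = 2*5 + 2, so a_3 = 2.
  5 = 2*2 + 1, so a_4 = 2.
  2 = 2*1 + 0, so a_5 = 2.
so x = [5; 1, 1, 2, 2, 2].
Convergents (p_i = a_i*p_{i-1} + p_{i-2}, q_i = a_i*q_{i-1} + q_{i-2} with p_{-2}=0, p_{-1}=1, q_{-2}=1, q_{-1}=0), until the denominator exceeds 12:
  i=0: a_0=5, p_0 = 5*1 + 0 = 5, q_0 = 5*0 + 1 = 1.
  i=1: a_1=1, p_1 = 1*5 + 1 = 6, q_1 = 1*1 + 0 = 1.
  i=2: a_2=1, p_2 = 1*6 + 5 = 11, q_2 = 1*1 + 1 = 2.
  i=3: a_3=2, p_3 = 2*11 + 6 = 28, q_3 = 2*2 + 1 = 5.
  i=4: a_4=2, p_4 = 2*28 + 11 = 67, q_4 = 2*5 + 2 = 12.
  i=5: a_5=2, p_5 = 2*67 + 28 = 162, q_5 = 2*12 + 5 = 29.
q_5 = 29 > 12, so the last convergent with denominator <= 12 is p_4/q_4 = 67/12.
The closest fraction with denominator <= 12 is either p_4/q_4 or the intermediate fraction (k*p_4 + p_3)/(k*q_4 + q_3) with the largest k >= 1 whose denominator stays <= 12; these approach x as k grows, and every other convergent or intermediate fraction in range is farther away.
Largest k: floor((12 - q_3)/q_4) = floor((12 - 5)/12) = 0.
Since k = 0, no intermediate fraction beyond p_4/q_4 has denominator <= 12, so the convergent 67/12 is the closest (its error is |162*12 - 67*29|/(29*12) = 1/348).

67/12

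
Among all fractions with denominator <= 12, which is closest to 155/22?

Expand x = 155/22 as a continued fraction with the Euclidean algorithm:
  155 = 7*22 + 1, so a_0 = 7.
  22 = 22*1 + 0, so a_1 = 22.
so x = [7; 22].
Convergents (p_i = a_i*p_{i-1} + p_{i-2}, q_i = a_i*q_{i-1} + q_{i-2} with p_{-2}=0, p_{-1}=1, q_{-2}=1, q_{-1}=0), until the denominator exceeds 12:
  i=0: a_0=7, p_0 = 7*1 + 0 = 7, q_0 = 7*0 + 1 = 1.
  i=1: a_1=22, p_1 = 22*7 + 1 = 155, q_1 = 22*1 + 0 = 22.
q_1 = 22 > 12, so the last convergent with denominator <= 12 is p_0/q_0 = 7/1.
The closest fraction with denominator <= 12 is either p_0/q_0 or the intermediate fraction (k*p_0 + p_{-1})/(k*q_0 + q_{-1}) with the largest k >= 1 whose denominator stays <= 12; these approach x as k grows, and every other convergent or intermediate fraction in range is farther away.
Largest k: floor((12 - q_{-1})/q_0) = floor((12 - 0)/1) = 12 (using the seeds p_{-1} = 1, q_{-1} = 0).
That gives (12*7 + 1)/(12*1 + 0) = 85/12.
Compare the errors: |x - 7/1| = |155*1 - 7*22|/(22*1) = 1/22, and |x - 85/12| = |155*12 - 85*22|/(22*12) = 10/264.
Cross-multiplying, 10*22 = 220 < 264 = 1*264, so 10/264 is smaller: the intermediate fraction 85/12 is closer to x than 7/1.

85/12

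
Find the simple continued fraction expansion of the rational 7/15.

[0; 2, 7]

Run the Euclidean algorithm on 7 and 15; the successive quotients are the partial quotients a_0, a_1, ... (each step inverts the fractional part left over by the previous one):
  7 = 0*15 + 7, so a_0 = 0.
  15 = 2*7 + 1, so a_1 = 2.
  7 = 7*1 + 0, so a_2 = 7.
The remainder reaches 0 after 3 divisions, so the expansion has 3 partial quotients, read off in order.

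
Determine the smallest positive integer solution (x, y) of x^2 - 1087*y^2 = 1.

First expand sqrt(1087) as a continued fraction. With x_i = (sqrt(1087) + m_i)/d_i and (m_0, d_0) = (0, 1): a_0 = floor(sqrt(1087)) = 32, since 32^2 = 1024 <= 1087 < 1089 = 33^2.
Iterate m_{i+1} = d_i*a_i - m_i, d_{i+1} = (1087 - m_{i+1}^2)/d_i, a_{i+1} = floor((a_0 + m_{i+1})/d_{i+1}):
  m_1 = 1*32 - 0 = 32, d_1 = (1087 - 32^2)/1 = 63/1 = 63, a_1 = floor((32 + 32)/63) = 1.
  m_2 = 63*1 - 32 = 31, d_2 = (1087 - 31^2)/63 = 126/63 = 2, a_2 = floor((32 + 31)/2) = 31.
  m_3 = 2*31 - 31 = 31, d_3 = (1087 - 31^2)/2 = 126/2 = 63, a_3 = floor((32 + 31)/63) = 1.
  m_4 = 63*1 - 31 = 32, d_4 = (1087 - 32^2)/63 = 63/63 = 1, a_4 = floor((32 + 32)/1) = 64.
  m_5 = 1*64 - 32 = 32, d_5 = (1087 - 32^2)/1 = 63/1 = 63: (m_5, d_5) = (m_1, d_1) = (32, 63), so from here the quotients repeat a_1, ..., a_4; the period length is 4.
So sqrt(1087) = [32; (1, 31, 1, 64)] with period length k = 4.
k is even, so the fundamental solution of x^2 - 1087y^2 = 1 is (p_{k-1}, q_{k-1}) = (p_3, q_3); compute convergents through index 3.
Convergents (p_i = a_i*p_{i-1} + p_{i-2}, q_i = a_i*q_{i-1} + q_{i-2} with p_{-2}=0, p_{-1}=1, q_{-2}=1, q_{-1}=0):
  i=0: a_0=32, p_0 = 32*1 + 0 = 32, q_0 = 32*0 + 1 = 1.
  i=1: a_1=1, p_1 = 1*32 + 1 = 33, q_1 = 1*1 + 0 = 1.
  i=2: a_2=31, p_2 = 31*33 + 32 = 1055, q_2 = 31*1 + 1 = 32.
  i=3: a_3=1, p_3 = 1*1055 + 33 = 1088, q_3 = 1*32 + 1 = 33.
Check: 1088^2 - 1087*33^2 = 1183744 - 1183743 = 1, so (x, y) = (1088, 33) solves the equation, and by the theorem it is the least positive solution.

(x, y) = (1088, 33)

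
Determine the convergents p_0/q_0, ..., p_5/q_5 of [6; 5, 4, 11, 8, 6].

6/1, 31/5, 130/21, 1461/236, 11818/1909, 72369/11690

Using the convergent recurrence p_i = a_i*p_{i-1} + p_{i-2}, q_i = a_i*q_{i-1} + q_{i-2} with p_{-2}=0, p_{-1}=1, q_{-2}=1, q_{-1}=0:
  i=0: a_0=6, p_0 = 6*1 + 0 = 6, q_0 = 6*0 + 1 = 1.
  i=1: a_1=5, p_1 = 5*6 + 1 = 31, q_1 = 5*1 + 0 = 5.
  i=2: a_2=4, p_2 = 4*31 + 6 = 130, q_2 = 4*5 + 1 = 21.
  i=3: a_3=11, p_3 = 11*130 + 31 = 1461, q_3 = 11*21 + 5 = 236.
  i=4: a_4=8, p_4 = 8*1461 + 130 = 11818, q_4 = 8*236 + 21 = 1909.
  i=5: a_5=6, p_5 = 6*11818 + 1461 = 72369, q_5 = 6*1909 + 236 = 11690.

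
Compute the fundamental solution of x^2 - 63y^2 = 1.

(x, y) = (8, 1)

First expand sqrt(63) as a continued fraction. With x_i = (sqrt(63) + m_i)/d_i and (m_0, d_0) = (0, 1): a_0 = floor(sqrt(63)) = 7, since 7^2 = 49 <= 63 < 64 = 8^2.
Iterate m_{i+1} = d_i*a_i - m_i, d_{i+1} = (63 - m_{i+1}^2)/d_i, a_{i+1} = floor((a_0 + m_{i+1})/d_{i+1}):
  m_1 = 1*7 - 0 = 7, d_1 = (63 - 7^2)/1 = 14/1 = 14, a_1 = floor((7 + 7)/14) = 1.
  m_2 = 14*1 - 7 = 7, d_2 = (63 - 7^2)/14 = 14/14 = 1, a_2 = floor((7 + 7)/1) = 14.
  m_3 = 1*14 - 7 = 7, d_3 = (63 - 7^2)/1 = 14/1 = 14: (m_3, d_3) = (m_1, d_1) = (7, 14), so from here the quotients repeat a_1, a_2; the period length is 2.
So sqrt(63) = [7; (1, 14)] with period length k = 2.
k is even, so the fundamental solution of x^2 - 63y^2 = 1 is (p_{k-1}, q_{k-1}) = (p_1, q_1); compute convergents through index 1.
Convergents (p_i = a_i*p_{i-1} + p_{i-2}, q_i = a_i*q_{i-1} + q_{i-2} with p_{-2}=0, p_{-1}=1, q_{-2}=1, q_{-1}=0):
  i=0: a_0=7, p_0 = 7*1 + 0 = 7, q_0 = 7*0 + 1 = 1.
  i=1: a_1=1, p_1 = 1*7 + 1 = 8, q_1 = 1*1 + 0 = 1.
Check: 8^2 - 63*1^2 = 64 - 63 = 1, so (x, y) = (8, 1) solves the equation, and by the theorem it is the least positive solution.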